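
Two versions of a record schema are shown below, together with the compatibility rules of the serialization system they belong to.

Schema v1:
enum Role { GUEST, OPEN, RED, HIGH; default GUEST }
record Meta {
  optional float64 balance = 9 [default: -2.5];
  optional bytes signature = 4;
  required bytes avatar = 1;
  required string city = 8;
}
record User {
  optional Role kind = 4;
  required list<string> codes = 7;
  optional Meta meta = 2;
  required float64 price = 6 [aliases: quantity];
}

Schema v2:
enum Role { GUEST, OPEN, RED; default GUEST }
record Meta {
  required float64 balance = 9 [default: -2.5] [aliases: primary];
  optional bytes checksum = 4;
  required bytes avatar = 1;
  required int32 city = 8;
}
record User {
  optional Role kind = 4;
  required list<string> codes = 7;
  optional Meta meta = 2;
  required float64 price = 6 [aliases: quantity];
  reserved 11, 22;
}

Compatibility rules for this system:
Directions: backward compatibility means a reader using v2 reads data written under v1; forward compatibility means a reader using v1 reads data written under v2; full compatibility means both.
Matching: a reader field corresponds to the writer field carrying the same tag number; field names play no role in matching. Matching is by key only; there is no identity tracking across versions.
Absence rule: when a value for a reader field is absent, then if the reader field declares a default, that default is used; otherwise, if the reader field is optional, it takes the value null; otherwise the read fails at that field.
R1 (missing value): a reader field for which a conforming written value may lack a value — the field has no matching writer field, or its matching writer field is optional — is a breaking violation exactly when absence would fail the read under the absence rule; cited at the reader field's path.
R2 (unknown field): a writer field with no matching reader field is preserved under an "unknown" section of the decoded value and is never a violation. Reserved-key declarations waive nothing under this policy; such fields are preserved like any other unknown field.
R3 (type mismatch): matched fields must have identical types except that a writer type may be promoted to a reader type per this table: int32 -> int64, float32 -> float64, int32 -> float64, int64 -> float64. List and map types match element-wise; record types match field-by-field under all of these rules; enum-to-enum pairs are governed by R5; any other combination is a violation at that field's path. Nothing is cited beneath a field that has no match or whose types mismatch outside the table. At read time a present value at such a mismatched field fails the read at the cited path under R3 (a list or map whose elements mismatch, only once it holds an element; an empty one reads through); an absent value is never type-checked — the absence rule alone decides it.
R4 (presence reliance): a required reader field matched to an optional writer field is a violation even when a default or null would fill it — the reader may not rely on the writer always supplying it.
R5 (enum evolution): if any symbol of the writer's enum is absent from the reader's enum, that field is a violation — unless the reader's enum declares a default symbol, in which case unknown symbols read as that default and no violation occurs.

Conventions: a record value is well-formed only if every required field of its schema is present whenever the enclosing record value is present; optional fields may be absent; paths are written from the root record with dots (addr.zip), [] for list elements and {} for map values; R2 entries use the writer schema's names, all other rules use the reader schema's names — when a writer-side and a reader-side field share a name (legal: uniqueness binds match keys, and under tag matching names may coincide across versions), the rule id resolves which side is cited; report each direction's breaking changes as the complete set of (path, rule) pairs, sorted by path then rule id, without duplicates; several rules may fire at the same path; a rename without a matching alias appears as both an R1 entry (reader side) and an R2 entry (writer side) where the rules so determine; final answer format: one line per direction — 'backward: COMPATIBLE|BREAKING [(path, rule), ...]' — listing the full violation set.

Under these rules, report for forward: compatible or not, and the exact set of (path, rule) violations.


forward: BREAKING [(meta.city, R3)]

arrows below run writer -> reader for User
checking forward for User: reader v1 against writer v2:
  kind: Role -> Role, writer optional; from kind
  codes: list<string> -> list<string>, writer required; from codes
  meta: Meta -> Meta, writer optional; from meta
  price: float64 -> float64, writer required; from price
  meta.balance: float64 -> float64, writer required; from meta.balance
  meta.signature: bytes -> bytes, writer optional; from meta.checksum
  meta.avatar: bytes -> bytes, writer required; from meta.avatar
  meta.city: int32 -> string, writer required; from meta.city
  breaking: (meta.city, R3)
  => forward verdict for User: BREAKING, 1 violation(s)
checking off the User differences that do not matter here:
  renamed field signature to checksum in record Meta -> no rule fires on it in User's dialect; the asked verdict holds
  enum Role (field kind in record User): symbol HIGH removed -> no rule fires on it in User's dialect; the asked verdict holds
  field balance in record Meta: optional changed to required -> affects backward compatibility only, which is not asked


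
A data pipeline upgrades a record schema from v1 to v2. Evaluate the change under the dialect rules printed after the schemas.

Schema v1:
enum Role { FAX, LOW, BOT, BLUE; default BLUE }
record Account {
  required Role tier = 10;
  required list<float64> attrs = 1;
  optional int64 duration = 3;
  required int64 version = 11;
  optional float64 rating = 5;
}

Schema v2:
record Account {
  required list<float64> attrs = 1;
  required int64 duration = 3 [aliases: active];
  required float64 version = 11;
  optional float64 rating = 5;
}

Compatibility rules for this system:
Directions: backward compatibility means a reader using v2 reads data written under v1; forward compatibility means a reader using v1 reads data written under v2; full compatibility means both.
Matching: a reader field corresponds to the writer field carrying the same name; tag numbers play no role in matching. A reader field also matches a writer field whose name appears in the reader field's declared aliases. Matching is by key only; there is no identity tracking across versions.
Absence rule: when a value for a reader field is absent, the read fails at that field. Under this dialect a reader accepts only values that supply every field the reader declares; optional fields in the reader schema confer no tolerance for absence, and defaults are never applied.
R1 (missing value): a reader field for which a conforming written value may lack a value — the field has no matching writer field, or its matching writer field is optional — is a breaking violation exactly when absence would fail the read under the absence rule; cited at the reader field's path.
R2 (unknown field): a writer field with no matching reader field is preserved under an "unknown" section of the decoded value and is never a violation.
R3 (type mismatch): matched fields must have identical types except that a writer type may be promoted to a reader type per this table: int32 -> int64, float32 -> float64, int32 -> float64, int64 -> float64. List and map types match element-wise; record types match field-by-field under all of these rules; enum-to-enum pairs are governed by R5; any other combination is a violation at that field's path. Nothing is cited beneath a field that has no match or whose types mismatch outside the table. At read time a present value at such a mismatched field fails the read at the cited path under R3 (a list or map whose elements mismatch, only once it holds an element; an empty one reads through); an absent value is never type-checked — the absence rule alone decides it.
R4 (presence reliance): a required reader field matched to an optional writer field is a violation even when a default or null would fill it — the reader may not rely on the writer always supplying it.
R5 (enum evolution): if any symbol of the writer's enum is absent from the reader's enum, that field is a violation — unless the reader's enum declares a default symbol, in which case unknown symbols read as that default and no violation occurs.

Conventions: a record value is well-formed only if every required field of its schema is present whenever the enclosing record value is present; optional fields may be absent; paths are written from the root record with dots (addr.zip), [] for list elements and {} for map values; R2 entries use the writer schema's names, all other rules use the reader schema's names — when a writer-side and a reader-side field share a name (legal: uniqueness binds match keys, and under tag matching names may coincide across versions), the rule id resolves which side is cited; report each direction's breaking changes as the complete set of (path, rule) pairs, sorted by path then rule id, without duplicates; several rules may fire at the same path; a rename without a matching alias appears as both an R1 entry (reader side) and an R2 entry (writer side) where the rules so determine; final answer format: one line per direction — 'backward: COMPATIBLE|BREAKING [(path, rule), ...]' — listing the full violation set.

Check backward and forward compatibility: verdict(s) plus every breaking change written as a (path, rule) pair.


backward: BREAKING [(duration, R1), (duration, R4), (rating, R1)]; forward: BREAKING [(rating, R1), (tier, R1), (version, R3)]

in Account below, arrows point writer -> reader
backward on Account — v2 reading data written by v1:
  attrs: list<float64> -> list<float64>, writer required; from attrs
  duration: int64 -> int64, writer optional; from duration
  version: int64 -> float64, writer required; from version
  rating: float64 -> float64, writer optional; from rating
  tier (writer side), unknown to reader
  R1 fires at duration
  R4 fires at duration
  R1 fires at rating
  backward on Account therefore BREAKING (3)
forward on Account — v1 reading data written by v2:
  tier: no writer match
  attrs: list<float64> -> list<float64>, writer required; from attrs
  duration: int64 -> int64, writer required; from duration
  version: float64 -> int64, writer required; from version
  rating: float64 -> float64, writer optional; from rating
  R1 fires at rating
  R1 fires at tier
  R3 fires at version
  forward on Account therefore BREAKING (3)


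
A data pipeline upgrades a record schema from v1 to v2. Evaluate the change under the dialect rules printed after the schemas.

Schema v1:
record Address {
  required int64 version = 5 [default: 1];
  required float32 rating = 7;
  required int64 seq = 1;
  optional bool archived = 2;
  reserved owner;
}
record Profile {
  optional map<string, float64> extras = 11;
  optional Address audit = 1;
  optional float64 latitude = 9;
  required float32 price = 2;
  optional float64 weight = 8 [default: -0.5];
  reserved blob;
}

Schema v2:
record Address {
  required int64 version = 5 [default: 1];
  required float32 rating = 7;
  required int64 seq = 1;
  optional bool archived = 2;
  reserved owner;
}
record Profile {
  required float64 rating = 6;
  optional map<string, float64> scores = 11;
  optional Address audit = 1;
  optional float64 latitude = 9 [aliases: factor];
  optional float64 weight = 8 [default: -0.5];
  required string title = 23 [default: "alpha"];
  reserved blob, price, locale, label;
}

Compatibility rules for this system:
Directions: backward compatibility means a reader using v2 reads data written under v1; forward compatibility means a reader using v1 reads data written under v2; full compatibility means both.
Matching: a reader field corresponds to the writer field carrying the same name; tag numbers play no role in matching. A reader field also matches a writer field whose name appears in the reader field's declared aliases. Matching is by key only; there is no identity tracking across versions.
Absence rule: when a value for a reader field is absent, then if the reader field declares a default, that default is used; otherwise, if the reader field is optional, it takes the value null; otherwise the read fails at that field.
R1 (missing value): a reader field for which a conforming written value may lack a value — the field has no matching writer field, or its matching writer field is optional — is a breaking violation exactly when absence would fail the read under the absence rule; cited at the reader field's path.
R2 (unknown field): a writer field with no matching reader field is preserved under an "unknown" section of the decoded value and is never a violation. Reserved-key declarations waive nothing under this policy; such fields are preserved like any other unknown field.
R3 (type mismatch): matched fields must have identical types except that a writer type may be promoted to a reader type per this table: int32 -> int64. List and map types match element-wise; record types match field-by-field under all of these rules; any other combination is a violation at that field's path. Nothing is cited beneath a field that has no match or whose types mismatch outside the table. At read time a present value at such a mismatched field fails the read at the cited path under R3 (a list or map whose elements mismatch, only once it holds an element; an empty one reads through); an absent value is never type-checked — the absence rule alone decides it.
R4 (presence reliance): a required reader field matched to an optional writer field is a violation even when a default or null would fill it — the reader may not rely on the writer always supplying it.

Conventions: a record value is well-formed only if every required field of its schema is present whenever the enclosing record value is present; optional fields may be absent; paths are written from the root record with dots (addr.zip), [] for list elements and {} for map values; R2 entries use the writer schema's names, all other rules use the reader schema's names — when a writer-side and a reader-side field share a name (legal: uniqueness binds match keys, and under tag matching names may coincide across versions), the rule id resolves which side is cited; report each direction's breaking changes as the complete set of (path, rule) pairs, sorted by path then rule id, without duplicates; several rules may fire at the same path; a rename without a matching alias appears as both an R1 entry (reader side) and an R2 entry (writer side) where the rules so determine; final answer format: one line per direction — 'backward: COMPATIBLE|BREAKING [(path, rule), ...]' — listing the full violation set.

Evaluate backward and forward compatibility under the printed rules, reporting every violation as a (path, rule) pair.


backward: BREAKING [(rating, R1)]; forward: BREAKING [(price, R1)]

in Profile below, arrows point writer -> reader
checking backward for Profile: reader v2 against writer v1:
  rating: no writer-side match
  scores: no writer-side match
  audit: paired with writer audit (Address -> Address; writer optional)
  latitude: paired with writer latitude (float64 -> float64; writer optional)
  weight: paired with writer weight (float64 -> float64; writer optional)
  title: no writer-side match
  extras (writer side), unknown to reader
  price (writer side), unknown to reader
  audit.version: paired with writer audit.version (int64 -> int64; writer required)
  audit.rating: paired with writer audit.rating (float32 -> float32; writer required)
  audit.seq: paired with writer audit.seq (int64 -> int64; writer required)
  audit.archived: paired with writer audit.archived (bool -> bool; writer optional)
  rule R1 violated at rating
  backward on Profile therefore BREAKING (1)
checking forward for Profile: reader v1 against writer v2:
  extras: no writer-side match
  audit: paired with writer audit (Address -> Address; writer optional)
  latitude: paired with writer latitude (float64 -> float64; writer optional)
  price: no writer-side match
  weight: paired with writer weight (float64 -> float64; writer optional)
  rating (writer side), unknown to reader
  scores (writer side), unknown to reader
  title (writer side), unknown to reader
  audit.version: paired with writer audit.version (int64 -> int64; writer required)
  audit.rating: paired with writer audit.rating (float32 -> float32; writer required)
  audit.seq: paired with writer audit.seq (int64 -> int64; writer required)
  audit.archived: paired with writer audit.archived (bool -> bool; writer optional)
  rule R1 violated at price
  forward on Profile therefore BREAKING (1)


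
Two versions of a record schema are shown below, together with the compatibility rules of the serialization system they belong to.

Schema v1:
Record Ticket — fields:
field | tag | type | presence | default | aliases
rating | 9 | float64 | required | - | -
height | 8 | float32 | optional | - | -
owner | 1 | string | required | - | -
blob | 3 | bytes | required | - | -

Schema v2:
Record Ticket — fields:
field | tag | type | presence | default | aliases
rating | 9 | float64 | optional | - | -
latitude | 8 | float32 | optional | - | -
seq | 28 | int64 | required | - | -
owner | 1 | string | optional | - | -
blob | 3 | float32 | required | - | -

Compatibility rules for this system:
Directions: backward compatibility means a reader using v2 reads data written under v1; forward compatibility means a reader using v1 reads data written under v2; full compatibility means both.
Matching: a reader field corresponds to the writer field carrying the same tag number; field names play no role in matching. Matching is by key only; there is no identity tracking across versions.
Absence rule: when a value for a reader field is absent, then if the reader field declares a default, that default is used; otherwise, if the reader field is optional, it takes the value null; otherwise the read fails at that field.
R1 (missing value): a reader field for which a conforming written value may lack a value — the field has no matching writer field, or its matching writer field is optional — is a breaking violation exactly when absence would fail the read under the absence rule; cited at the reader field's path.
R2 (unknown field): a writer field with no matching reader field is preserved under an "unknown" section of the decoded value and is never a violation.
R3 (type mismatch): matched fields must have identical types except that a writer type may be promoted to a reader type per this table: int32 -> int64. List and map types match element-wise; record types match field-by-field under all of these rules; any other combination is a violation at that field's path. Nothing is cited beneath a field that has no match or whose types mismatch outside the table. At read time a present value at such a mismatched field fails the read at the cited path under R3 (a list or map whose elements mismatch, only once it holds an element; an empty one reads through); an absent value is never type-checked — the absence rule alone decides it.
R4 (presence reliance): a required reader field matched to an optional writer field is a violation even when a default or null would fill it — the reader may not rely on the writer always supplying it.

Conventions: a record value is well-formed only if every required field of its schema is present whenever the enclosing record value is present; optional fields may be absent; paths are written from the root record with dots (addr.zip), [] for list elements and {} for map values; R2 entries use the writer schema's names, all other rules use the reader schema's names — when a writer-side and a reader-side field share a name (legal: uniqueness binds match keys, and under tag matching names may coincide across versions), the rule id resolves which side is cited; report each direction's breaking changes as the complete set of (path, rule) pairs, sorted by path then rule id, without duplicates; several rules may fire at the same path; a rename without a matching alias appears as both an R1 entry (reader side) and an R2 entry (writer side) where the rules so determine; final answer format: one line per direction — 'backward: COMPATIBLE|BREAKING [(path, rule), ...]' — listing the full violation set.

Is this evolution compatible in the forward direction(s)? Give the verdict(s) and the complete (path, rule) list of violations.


arrows below run writer -> reader for Ticket
checking forward for Ticket: reader v1 against writer v2:
  rating: float64 -> float64, writer optional; from rating
  height: float32 -> float32, writer optional; from latitude
  owner: string -> string, writer optional; from owner
  blob: float32 -> bytes, writer required; from blob
  writer field seq has no reader counterpart
  R3 fires at blob
  R1 fires at owner
  R4 fires at owner
  R1 fires at rating
  R4 fires at rating
  => 5 violation(s): forward is BREAKING for Ticket
checking off the Ticket differences that do not matter here:
  renamed field height to latitude in record Ticket -> inert for the asked Ticket verdict: nothing fires
  added field seq to record Ticket: required int64, tag 28 (in v2 it sits immediately before owner) -> its effect on Ticket is confined to the backward direction, not asked

forward: BREAKING [(blob, R3), (owner, R1), (owner, R4), (rating, R1), (rating, R4)]


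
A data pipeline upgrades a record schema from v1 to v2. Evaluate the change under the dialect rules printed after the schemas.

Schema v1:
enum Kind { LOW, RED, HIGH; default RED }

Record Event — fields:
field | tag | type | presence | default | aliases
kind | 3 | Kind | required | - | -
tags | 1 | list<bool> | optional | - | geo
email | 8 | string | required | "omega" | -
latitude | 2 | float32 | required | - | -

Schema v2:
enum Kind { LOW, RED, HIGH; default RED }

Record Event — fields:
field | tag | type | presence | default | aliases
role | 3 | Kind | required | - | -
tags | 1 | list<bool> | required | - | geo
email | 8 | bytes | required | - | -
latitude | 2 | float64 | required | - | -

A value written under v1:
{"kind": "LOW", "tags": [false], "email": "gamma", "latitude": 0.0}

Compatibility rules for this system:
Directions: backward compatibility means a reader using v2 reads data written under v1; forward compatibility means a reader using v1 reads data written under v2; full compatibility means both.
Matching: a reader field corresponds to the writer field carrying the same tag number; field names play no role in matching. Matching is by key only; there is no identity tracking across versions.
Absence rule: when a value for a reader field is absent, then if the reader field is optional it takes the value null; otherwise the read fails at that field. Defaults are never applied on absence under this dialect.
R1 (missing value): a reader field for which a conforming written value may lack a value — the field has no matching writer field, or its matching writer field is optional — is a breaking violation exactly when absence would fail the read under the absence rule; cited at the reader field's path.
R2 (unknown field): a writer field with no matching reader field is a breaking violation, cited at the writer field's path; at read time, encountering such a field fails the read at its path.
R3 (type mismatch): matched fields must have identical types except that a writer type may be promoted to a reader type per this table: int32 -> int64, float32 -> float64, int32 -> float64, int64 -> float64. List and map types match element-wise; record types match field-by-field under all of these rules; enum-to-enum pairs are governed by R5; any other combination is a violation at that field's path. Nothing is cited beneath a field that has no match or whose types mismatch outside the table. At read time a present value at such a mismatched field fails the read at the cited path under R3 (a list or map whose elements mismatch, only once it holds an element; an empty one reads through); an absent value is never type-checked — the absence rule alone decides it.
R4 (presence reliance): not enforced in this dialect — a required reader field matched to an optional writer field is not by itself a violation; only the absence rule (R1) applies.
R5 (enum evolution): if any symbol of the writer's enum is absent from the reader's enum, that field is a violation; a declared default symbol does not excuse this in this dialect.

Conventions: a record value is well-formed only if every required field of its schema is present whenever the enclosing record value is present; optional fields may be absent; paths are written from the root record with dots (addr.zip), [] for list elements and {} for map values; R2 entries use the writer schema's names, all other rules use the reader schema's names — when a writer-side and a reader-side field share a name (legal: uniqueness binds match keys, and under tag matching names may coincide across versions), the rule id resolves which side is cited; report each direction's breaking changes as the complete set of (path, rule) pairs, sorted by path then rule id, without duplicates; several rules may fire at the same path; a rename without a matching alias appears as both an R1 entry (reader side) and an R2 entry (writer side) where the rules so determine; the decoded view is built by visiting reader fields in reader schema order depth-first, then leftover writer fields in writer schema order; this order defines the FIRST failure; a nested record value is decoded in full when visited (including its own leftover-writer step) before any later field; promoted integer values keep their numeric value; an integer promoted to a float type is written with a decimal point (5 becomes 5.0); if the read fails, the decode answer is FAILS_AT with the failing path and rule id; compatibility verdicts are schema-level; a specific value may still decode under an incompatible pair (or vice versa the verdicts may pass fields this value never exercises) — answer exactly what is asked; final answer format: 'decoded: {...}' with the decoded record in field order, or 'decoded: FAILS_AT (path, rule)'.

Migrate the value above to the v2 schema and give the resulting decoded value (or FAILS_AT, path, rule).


each type pair in Event: writer, then reader
decode (reader v2):
  role := "LOW" (from writer kind)
  tags := [false]
  read fails at email under R3
  => FAILS_AT (email, R3)
the other Event changes do not affect what is asked:
  field tags in record Event: optional changed to required -> affects the rule determinations only; this particular Event value decodes identically
  field latitude in record Event: type float32 changed to float64 -> affects the rule determinations only; this particular Event value decodes identically
  renamed field kind to role in record Event -> inert under this dialect — no rule fires on Event and the result does not move

decoded: FAILS_AT (email, R3)


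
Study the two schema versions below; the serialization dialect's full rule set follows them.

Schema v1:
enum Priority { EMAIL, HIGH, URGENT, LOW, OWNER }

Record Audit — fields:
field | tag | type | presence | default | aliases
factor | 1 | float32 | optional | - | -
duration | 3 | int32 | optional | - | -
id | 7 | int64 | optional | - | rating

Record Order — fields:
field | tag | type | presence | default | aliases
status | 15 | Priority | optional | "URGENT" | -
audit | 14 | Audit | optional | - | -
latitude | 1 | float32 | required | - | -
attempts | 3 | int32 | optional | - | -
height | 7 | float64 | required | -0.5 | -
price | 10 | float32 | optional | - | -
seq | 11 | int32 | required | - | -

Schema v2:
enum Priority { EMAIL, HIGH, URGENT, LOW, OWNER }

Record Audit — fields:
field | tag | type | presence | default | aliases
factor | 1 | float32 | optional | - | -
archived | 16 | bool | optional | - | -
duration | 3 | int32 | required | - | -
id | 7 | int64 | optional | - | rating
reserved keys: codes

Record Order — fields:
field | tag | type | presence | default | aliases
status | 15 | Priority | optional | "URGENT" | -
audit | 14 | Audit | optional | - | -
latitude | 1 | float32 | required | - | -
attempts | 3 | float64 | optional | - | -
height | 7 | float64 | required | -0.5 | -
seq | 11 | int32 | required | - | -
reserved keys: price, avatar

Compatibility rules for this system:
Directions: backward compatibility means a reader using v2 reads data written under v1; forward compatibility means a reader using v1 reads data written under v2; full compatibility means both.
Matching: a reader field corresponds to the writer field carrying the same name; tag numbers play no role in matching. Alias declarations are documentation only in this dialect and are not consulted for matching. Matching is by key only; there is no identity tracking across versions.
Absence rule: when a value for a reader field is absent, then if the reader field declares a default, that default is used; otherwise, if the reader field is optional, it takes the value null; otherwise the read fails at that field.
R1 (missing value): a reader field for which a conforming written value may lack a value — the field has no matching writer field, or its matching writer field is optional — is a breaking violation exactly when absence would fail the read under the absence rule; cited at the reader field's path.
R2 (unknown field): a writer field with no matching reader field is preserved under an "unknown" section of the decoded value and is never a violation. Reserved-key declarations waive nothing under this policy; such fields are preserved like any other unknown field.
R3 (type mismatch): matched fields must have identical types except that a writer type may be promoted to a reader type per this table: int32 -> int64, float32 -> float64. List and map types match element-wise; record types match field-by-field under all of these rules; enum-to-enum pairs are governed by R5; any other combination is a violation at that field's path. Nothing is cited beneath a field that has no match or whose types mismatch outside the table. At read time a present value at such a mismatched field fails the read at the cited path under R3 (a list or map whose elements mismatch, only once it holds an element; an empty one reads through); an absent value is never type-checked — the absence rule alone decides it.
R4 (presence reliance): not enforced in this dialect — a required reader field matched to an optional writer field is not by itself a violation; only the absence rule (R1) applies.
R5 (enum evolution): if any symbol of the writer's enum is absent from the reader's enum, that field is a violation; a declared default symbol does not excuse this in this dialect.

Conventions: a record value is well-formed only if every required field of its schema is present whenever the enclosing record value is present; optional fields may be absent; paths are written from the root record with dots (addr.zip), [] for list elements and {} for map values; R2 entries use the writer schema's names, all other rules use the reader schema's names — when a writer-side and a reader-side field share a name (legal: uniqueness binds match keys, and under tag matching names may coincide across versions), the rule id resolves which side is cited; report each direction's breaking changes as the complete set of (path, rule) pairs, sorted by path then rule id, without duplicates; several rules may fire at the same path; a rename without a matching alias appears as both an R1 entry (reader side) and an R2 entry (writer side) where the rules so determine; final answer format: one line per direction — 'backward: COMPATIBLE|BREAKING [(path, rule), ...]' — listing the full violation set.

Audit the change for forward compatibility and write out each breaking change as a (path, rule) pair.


each type pair in Order: writer, then reader
checking forward for Order: reader v1 against writer v2:
  status <- status (Priority -> Priority, writer optional)
  audit <- audit (Audit -> Audit, writer optional)
  latitude <- latitude (float32 -> float32, writer required)
  attempts <- attempts (float64 -> int32, writer optional)
  height <- height (float64 -> float64, writer required)
  no writer field matches reader price
  seq <- seq (int32 -> int32, writer required)
  audit.factor <- audit.factor (float32 -> float32, writer optional)
  audit.duration <- audit.duration (int32 -> int32, writer required)
  audit.id <- audit.id (int64 -> int64, writer optional)
  audit.archived (writer side), unknown to reader
  violation R3 at attempts
  forward on Order therefore BREAKING (1)
diffs on Order not affecting the asked answer:
  added field archived to record Audit: optional bool, tag 16 (in v2 it sits immediately before duration) -> triggers nothing under Order's printed rules — same verdict
  removed field price from record Order (its key "price" joins the reserved list) -> triggers nothing under Order's printed rules — same verdict
  field duration in record Audit: optional changed to required -> fires only in the backward direction of Order, which is not asked here

forward: BREAKING [(attempts, R3)]


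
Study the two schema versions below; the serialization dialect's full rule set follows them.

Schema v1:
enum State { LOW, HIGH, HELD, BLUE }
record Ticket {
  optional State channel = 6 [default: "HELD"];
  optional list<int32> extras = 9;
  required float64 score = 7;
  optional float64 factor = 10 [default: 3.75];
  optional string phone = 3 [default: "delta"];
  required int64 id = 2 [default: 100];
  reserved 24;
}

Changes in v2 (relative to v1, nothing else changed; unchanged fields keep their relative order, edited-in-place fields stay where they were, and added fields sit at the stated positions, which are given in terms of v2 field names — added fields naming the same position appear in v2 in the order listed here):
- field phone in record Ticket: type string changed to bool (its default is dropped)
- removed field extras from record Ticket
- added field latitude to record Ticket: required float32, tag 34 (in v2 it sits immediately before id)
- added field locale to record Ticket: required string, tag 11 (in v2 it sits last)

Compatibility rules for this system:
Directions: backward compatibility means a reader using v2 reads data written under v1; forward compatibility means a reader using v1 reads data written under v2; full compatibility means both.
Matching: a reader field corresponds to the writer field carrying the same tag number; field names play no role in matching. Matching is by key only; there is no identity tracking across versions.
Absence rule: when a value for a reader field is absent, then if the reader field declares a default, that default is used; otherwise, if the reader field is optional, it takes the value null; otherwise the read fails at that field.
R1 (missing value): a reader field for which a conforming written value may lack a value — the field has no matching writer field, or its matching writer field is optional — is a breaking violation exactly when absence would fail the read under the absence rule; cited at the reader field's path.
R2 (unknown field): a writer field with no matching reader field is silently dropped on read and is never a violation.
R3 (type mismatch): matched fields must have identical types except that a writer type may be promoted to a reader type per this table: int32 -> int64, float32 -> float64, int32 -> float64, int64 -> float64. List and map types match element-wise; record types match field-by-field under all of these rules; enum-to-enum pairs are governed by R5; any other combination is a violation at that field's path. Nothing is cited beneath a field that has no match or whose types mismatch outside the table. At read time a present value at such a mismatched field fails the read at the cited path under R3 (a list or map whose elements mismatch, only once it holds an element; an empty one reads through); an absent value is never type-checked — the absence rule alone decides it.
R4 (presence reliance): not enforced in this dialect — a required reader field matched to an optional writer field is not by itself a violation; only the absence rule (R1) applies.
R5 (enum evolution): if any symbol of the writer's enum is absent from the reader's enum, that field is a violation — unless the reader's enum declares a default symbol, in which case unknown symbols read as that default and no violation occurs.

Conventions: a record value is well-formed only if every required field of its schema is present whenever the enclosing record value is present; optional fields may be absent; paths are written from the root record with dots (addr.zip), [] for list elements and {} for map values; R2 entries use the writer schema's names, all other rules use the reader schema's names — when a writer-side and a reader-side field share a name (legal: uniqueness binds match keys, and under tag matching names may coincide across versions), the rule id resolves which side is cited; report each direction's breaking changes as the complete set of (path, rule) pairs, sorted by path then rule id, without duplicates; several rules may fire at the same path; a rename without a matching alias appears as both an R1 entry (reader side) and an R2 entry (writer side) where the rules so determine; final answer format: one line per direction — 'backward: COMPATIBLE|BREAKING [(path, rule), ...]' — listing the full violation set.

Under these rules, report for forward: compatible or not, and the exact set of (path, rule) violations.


forward: BREAKING [(phone, R3)]

each type pair in Ticket: writer, then reader
forward for Ticket (reader v1, writer v2):
  channel: paired with writer channel (State -> State; writer optional)
  no writer field matches reader extras
  score: paired with writer score (float64 -> float64; writer required)
  factor: paired with writer factor (float64 -> float64; writer optional)
  phone: paired with writer phone (bool -> string; writer optional)
  id: paired with writer id (int64 -> int64; writer required)
  leftover writer field: latitude
  leftover writer field: locale
  rule R3 violated at phone
  => 1 violation(s): forward is BREAKING for Ticket
checking off the Ticket differences that do not matter here:
  removed field extras from record Ticket -> no rule fires on it in Ticket's dialect; the asked verdict holds
  added field latitude to record Ticket: required float32, tag 34 (in v2 it sits immediately before id) -> affects backward compatibility only, which is not asked
  added field locale to record Ticket: required string, tag 11 (in v2 it sits last) -> affects backward compatibility only, which is not asked


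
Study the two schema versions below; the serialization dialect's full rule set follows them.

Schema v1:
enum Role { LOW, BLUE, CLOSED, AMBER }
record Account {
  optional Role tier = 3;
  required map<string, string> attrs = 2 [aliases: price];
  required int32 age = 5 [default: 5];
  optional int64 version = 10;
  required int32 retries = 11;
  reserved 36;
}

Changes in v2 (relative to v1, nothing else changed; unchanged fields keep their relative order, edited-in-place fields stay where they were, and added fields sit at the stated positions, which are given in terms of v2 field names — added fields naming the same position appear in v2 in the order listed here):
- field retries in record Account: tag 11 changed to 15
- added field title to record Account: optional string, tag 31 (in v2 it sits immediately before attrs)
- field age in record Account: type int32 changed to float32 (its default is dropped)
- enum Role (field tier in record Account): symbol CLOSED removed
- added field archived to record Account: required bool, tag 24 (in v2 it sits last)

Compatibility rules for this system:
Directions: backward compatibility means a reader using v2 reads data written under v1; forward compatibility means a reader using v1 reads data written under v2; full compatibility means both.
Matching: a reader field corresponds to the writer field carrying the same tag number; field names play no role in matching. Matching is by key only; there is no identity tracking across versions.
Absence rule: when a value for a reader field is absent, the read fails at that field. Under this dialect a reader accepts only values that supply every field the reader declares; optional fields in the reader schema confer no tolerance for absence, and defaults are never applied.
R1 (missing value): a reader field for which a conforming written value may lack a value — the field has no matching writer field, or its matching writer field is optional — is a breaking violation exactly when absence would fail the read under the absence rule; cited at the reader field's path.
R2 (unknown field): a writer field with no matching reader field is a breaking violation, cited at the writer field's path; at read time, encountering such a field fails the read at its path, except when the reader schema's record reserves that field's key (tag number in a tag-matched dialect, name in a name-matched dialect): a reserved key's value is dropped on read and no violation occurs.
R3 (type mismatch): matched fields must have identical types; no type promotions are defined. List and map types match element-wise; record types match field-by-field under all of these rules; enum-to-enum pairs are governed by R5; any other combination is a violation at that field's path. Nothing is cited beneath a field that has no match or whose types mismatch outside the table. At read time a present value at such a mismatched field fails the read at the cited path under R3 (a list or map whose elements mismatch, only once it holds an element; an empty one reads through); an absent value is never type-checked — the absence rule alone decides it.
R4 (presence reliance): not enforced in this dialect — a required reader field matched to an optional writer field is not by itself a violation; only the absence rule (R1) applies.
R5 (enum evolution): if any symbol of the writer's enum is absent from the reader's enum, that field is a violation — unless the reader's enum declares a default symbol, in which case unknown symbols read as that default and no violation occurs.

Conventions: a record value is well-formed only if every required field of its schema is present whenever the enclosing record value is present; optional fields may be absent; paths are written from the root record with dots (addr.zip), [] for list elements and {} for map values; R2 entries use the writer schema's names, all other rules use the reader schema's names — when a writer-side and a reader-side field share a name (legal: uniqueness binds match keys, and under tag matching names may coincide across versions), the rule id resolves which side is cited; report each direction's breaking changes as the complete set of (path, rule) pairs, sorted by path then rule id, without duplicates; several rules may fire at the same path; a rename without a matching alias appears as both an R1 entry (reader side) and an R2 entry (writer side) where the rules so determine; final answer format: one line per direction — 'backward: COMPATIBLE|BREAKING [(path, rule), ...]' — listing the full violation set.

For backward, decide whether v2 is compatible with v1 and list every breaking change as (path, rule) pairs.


backward: BREAKING [(age, R3), (archived, R1), (retries, R1), (retries, R2), (tier, R1), (tier, R5), (title, R1), (version, R1)]

each type pair in Account: writer, then reader
backward pass over Account, reader schema v2, writer schema v1:
  writer optional, Role -> Role: reader tier maps from writer tier
  title has no writer counterpart
  writer required, map<string, string> -> map<string, string>: reader attrs maps from writer attrs
  writer required, int32 -> float32: reader age maps from writer age
  writer optional, int64 -> int64: reader version maps from writer version
  retries has no writer counterpart
  archived has no writer counterpart
  writer field retries has no reader counterpart
  rule R3 violated at age
  rule R1 violated at archived
  rule R1 violated at retries
  rule R2 violated at retries
  rule R1 violated at tier
  rule R5 violated at tier
  rule R1 violated at title
  rule R1 violated at version
  => backward: BREAKING (8)
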